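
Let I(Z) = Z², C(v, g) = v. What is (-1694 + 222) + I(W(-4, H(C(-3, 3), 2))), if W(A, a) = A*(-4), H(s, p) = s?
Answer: -1216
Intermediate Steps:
W(A, a) = -4*A
(-1694 + 222) + I(W(-4, H(C(-3, 3), 2))) = (-1694 + 222) + (-4*(-4))² = -1472 + 16² = -1472 + 256 = -1216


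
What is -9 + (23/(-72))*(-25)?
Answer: -73/72 ≈ -1.0139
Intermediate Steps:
-9 + (23/(-72))*(-25) = -9 + (23*(-1/72))*(-25) = -9 - 23/72*(-25) = -9 + 575/72 = -73/72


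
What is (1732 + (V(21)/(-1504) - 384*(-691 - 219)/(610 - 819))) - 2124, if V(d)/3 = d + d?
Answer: -324401903/157168 ≈ -2064.0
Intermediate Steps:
V(d) = 6*d (V(d) = 3*(d + d) = 3*(2*d) = 6*d)
(1732 + (V(21)/(-1504) - 384*(-691 - 219)/(610 - 819))) - 2124 = (1732 + ((6*21)/(-1504) - 384*(-691 - 219)/(610 - 819))) - 2124 = (1732 + (126*(-1/1504) - 384/((-209/(-910))))) - 2124 = (1732 + (-63/752 - 384/((-209*(-1/910))))) - 2124 = (1732 + (-63/752 - 384/209/910)) - 2124 = (1732 + (-63/752 - 384*910/209)) - 2124 = (1732 + (-63/752 - 349440/209)) - 2124 = (1732 - 262792047/157168) - 2124 = 9422929/157168 - 2124 = -324401903/157168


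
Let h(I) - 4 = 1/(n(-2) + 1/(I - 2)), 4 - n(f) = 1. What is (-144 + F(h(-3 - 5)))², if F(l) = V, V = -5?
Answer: 22201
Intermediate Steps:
n(f) = 3 (n(f) = 4 - 1*1 = 4 - 1 = 3)
h(I) = 4 + 1/(3 + 1/(-2 + I)) (h(I) = 4 + 1/(3 + 1/(I - 2)) = 4 + 1/(3 + 1/(-2 + I)))
F(l) = -5
(-144 + F(h(-3 - 5)))² = (-144 - 5)² = (-149)² = 22201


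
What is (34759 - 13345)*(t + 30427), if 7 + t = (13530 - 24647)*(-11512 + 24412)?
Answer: -3070315336320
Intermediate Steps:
t = -143409307 (t = -7 + (13530 - 24647)*(-11512 + 24412) = -7 - 11117*12900 = -7 - 143409300 = -143409307)
(34759 - 13345)*(t + 30427) = (34759 - 13345)*(-143409307 + 30427) = 21414*(-143378880) = -3070315336320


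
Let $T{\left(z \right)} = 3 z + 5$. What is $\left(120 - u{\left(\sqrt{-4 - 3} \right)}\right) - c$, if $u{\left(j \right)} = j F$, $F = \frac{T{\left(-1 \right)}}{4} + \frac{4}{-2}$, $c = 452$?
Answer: $-332 + \frac{3 i \sqrt{7}}{2} \approx -332.0 + 3.9686 i$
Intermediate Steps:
$T{\left(z \right)} = 5 + 3 z$
$F = - \frac{3}{2}$ ($F = \frac{5 + 3 \left(-1\right)}{4} + \frac{4}{-2} = \left(5 - 3\right) \frac{1}{4} + 4 \left(- \frac{1}{2}\right) = 2 \cdot \frac{1}{4} - 2 = \frac{1}{2} - 2 = - \frac{3}{2} \approx -1.5$)
$u{\left(j \right)} = - \frac{3 j}{2}$ ($u{\left(j \right)} = j \left(- \frac{3}{2}\right) = - \frac{3 j}{2}$)
$\left(120 - u{\left(\sqrt{-4 - 3} \right)}\right) - c = \left(120 - - \frac{3 \sqrt{-4 - 3}}{2}\right) - 452 = \left(120 - - \frac{3 \sqrt{-7}}{2}\right) - 452 = \left(120 - - \frac{3 i \sqrt{7}}{2}\right) - 452 = \left(120 + \frac{3 i \sqrt{7}}{2}\right) - 452 = -332 + \frac{3 i \sqrt{7}}{2}$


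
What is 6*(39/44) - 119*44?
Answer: -115075/22 ≈ -5230.7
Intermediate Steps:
6*(39/44) - 119*44 = 6*(39*(1/44)) - 5236 = 6*(39/44) - 5236 = 117/22 - 5236 = -115075/22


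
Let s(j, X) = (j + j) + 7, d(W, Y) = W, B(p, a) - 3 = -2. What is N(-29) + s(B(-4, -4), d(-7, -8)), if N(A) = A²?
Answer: 850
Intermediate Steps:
B(p, a) = 1 (B(p, a) = 3 - 2 = 1)
s(j, X) = 7 + 2*j (s(j, X) = 2*j + 7 = 7 + 2*j)
N(-29) + s(B(-4, -4), d(-7, -8)) = (-29)² + (7 + 2*1) = 841 + (7 + 2) = 841 + 9 = 850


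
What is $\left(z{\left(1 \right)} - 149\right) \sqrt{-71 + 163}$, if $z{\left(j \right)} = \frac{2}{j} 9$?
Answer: $- 262 \sqrt{23} \approx -1256.5$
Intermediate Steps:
$z{\left(j \right)} = \frac{18}{j}$
$\left(z{\left(1 \right)} - 149\right) \sqrt{-71 + 163} = \left(\frac{18}{1} - 149\right) \sqrt{-71 + 163} = \left(18 \cdot 1 - 149\right) \sqrt{92} = \left(18 - 149\right) 2 \sqrt{23} = - 131 \cdot 2 \sqrt{23} = - 262 \sqrt{23}$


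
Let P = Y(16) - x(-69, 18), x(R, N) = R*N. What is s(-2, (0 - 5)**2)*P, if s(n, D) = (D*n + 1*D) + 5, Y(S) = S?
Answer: -25160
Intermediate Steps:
s(n, D) = 5 + D + D*n (s(n, D) = (D*n + D) + 5 = (D + D*n) + 5 = 5 + D + D*n)
x(R, N) = N*R
P = 1258 (P = 16 - 18*(-69) = 16 - 1*(-1242) = 16 + 1242 = 1258)
s(-2, (0 - 5)**2)*P = (5 + (0 - 5)**2 + (0 - 5)**2*(-2))*1258 = (5 + (-5)**2 + (-5)**2*(-2))*1258 = (5 + 25 + 25*(-2))*1258 = (5 + 25 - 50)*1258 = -20*1258 = -25160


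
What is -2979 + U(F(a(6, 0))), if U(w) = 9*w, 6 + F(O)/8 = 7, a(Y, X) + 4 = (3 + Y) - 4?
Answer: -2907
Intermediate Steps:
a(Y, X) = -5 + Y (a(Y, X) = -4 + ((3 + Y) - 4) = -4 + (-1 + Y) = -5 + Y)
F(O) = 8 (F(O) = -48 + 8*7 = -48 + 56 = 8)
-2979 + U(F(a(6, 0))) = -2979 + 9*8 = -2979 + 72 = -2907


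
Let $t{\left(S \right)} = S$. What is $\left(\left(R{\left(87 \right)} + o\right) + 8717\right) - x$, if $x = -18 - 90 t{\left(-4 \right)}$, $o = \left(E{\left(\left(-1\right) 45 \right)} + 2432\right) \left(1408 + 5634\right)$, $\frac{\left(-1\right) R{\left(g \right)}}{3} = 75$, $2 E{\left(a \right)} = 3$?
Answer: $17144857$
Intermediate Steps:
$E{\left(a \right)} = \frac{3}{2}$ ($E{\left(a \right)} = \frac{1}{2} \cdot 3 = \frac{3}{2}$)
$R{\left(g \right)} = -225$ ($R{\left(g \right)} = \left(-3\right) 75 = -225$)
$o = 17136707$ ($o = \left(\frac{3}{2} + 2432\right) \left(1408 + 5634\right) = \frac{4867}{2} \cdot 7042 = 17136707$)
$x = 342$ ($x = -18 - -360 = -18 + 360 = 342$)
$\left(\left(R{\left(87 \right)} + o\right) + 8717\right) - x = \left(\left(-225 + 17136707\right) + 8717\right) - 342 = \left(17136482 + 8717\right) - 342 = 17145199 - 342 = 17144857$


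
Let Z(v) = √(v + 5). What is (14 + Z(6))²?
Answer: (14 + √11)² ≈ 299.87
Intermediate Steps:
Z(v) = √(5 + v)
(14 + Z(6))² = (14 + √(5 + 6))² = (14 + √11)²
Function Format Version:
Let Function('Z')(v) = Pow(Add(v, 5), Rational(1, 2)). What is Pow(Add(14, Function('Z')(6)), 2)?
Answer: Pow(Add(14, Pow(11, Rational(1, 2))), 2) ≈ 299.87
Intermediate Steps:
Function('Z')(v) = Pow(Add(5, v), Rational(1, 2))
Pow(Add(14, Function('Z')(6)), 2) = Pow(Add(14, Pow(Add(5, 6), Rational(1, 2))), 2) = Pow(Add(14, Pow(11, Rational(1, 2))), 2)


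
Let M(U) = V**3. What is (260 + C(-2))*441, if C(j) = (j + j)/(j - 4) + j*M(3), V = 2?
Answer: 107898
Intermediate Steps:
M(U) = 8 (M(U) = 2**3 = 8)
C(j) = 8*j + 2*j/(-4 + j) (C(j) = (j + j)/(j - 4) + j*8 = (2*j)/(-4 + j) + 8*j = 2*j/(-4 + j) + 8*j = 8*j + 2*j/(-4 + j))
(260 + C(-2))*441 = (260 + 2*(-2)*(-15 + 4*(-2))/(-4 - 2))*441 = (260 + 2*(-2)*(-15 - 8)/(-6))*441 = (260 + 2*(-2)*(-1/6)*(-23))*441 = (260 - 46/3)*441 = (734/3)*441 = 107898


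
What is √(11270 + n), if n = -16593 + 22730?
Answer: 13*√103 ≈ 131.94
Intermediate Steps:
n = 6137
√(11270 + n) = √(11270 + 6137) = √17407 = 13*√103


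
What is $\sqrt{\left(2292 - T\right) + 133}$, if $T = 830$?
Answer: $\sqrt{1595} \approx 39.937$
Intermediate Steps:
$\sqrt{\left(2292 - T\right) + 133} = \sqrt{\left(2292 - 830\right) + 133} = \sqrt{1462 + 133} = \sqrt{1595}$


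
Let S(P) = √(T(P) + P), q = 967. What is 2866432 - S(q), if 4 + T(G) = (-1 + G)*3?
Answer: 2866432 - 3*√429 ≈ 2.8664e+6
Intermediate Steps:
T(G) = -7 + 3*G (T(G) = -4 + (-1 + G)*3 = -4 + (-3 + 3*G) = -7 + 3*G)
S(P) = √(-7 + 4*P) (S(P) = √((-7 + 3*P) + P) = √(-7 + 4*P))
2866432 - S(q) = 2866432 - √(-7 + 4*967) = 2866432 - √(-7 + 3868) = 2866432 - √3861 = 2866432 - 3*√429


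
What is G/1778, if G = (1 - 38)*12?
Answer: -222/889 ≈ -0.24972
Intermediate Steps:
G = -444 (G = -37*12 = -444)
G/1778 = -444/1778 = -444*1/1778 = -222/889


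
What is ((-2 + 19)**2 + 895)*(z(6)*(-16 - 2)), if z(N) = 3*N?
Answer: -383616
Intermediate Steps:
((-2 + 19)**2 + 895)*(z(6)*(-16 - 2)) = ((-2 + 19)**2 + 895)*((3*6)*(-16 - 2)) = (17**2 + 895)*(18*(-18)) = (289 + 895)*(-324) = 1184*(-324) = -383616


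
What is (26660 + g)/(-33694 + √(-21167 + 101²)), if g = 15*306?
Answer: -526468750/567648301 - 15625*I*√10966/567648301 ≈ -0.92746 - 0.0028825*I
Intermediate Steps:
g = 4590
(26660 + g)/(-33694 + √(-21167 + 101²)) = (26660 + 4590)/(-33694 + √(-21167 + 101²)) = 31250/(-33694 + √(-21167 + 10201)) = 31250/(-33694 + √(-10966)) = 31250/(-33694 + I*√10966)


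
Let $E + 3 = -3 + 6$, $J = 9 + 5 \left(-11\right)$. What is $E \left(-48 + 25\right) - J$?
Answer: $46$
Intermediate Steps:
$J = -46$ ($J = 9 - 55 = -46$)
$E = 0$ ($E = -3 + \left(-3 + 6\right) = -3 + 3 = 0$)
$E \left(-48 + 25\right) - J = 0 \left(-48 + 25\right) - -46 = 0 \left(-23\right) + 46 = 0 + 46 = 46$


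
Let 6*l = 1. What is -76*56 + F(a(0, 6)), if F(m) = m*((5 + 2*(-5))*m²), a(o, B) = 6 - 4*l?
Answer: -135392/27 ≈ -5014.5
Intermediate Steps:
l = ⅙ (l = (⅙)*1 = ⅙ ≈ 0.16667)
a(o, B) = 16/3 (a(o, B) = 6 - 4*⅙ = 6 - ⅔ = 16/3)
F(m) = -5*m³ (F(m) = m*((5 - 10)*m²) = m*(-5*m²) = -5*m³)
-76*56 + F(a(0, 6)) = -76*56 - 5*(16/3)³ = -4256 - 5*4096/27 = -4256 - 20480/27 = -135392/27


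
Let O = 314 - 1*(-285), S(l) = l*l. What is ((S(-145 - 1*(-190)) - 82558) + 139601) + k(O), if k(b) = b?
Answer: 59667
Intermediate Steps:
S(l) = l**2
O = 599 (O = 314 + 285 = 599)
((S(-145 - 1*(-190)) - 82558) + 139601) + k(O) = (((-145 - 1*(-190))**2 - 82558) + 139601) + 599 = (((-145 + 190)**2 - 82558) + 139601) + 599 = ((45**2 - 82558) + 139601) + 599 = ((2025 - 82558) + 139601) + 599 = (-80533 + 139601) + 599 = 59068 + 599 = 59667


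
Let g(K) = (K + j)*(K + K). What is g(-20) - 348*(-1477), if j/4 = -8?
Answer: 516076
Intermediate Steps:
j = -32 (j = 4*(-8) = -32)
g(K) = 2*K*(-32 + K) (g(K) = (K - 32)*(K + K) = (-32 + K)*(2*K) = 2*K*(-32 + K))
g(-20) - 348*(-1477) = 2*(-20)*(-32 - 20) - 348*(-1477) = 2*(-20)*(-52) + 513996 = 2080 + 513996 = 516076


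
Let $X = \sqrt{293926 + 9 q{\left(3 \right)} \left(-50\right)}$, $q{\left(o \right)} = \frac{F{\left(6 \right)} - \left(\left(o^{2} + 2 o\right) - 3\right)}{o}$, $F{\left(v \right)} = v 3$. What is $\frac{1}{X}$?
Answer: $\frac{\sqrt{293026}}{293026} \approx 0.0018473$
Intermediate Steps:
$F{\left(v \right)} = 3 v$
$q{\left(o \right)} = \frac{21 - o^{2} - 2 o}{o}$ ($q{\left(o \right)} = \frac{3 \cdot 6 - \left(\left(o^{2} + 2 o\right) - 3\right)}{o} = \frac{18 - \left(-3 + o^{2} + 2 o\right)}{o} = \frac{21 - o^{2} - 2 o}{o}$)
$X = \sqrt{293026}$ ($X = \sqrt{293926 + 9 \left(-2 - 3 + \frac{21}{3}\right) \left(-50\right)} = \sqrt{293926 + 9 \left(-2 - 3 + 21 \cdot \frac{1}{3}\right) \left(-50\right)} = \sqrt{293926 + 9 \left(-2 - 3 + 7\right) \left(-50\right)} = \sqrt{293926 + 9 \cdot 2 \left(-50\right)} = \sqrt{293926 + 18 \left(-50\right)} = \sqrt{293926 - 900} = \sqrt{293026} \approx 541.32$)
$\frac{1}{X} = \frac{1}{\sqrt{293026}} = \frac{\sqrt{293026}}{293026}$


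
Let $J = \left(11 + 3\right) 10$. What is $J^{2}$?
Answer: $19600$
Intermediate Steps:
$J = 140$ ($J = 14 \cdot 10 = 140$)
$J^{2} = 140^{2} = 19600$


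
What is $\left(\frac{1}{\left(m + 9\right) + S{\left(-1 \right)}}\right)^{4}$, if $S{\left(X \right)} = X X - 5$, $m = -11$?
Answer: $\frac{1}{1296} \approx 0.0007716$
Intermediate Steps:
$S{\left(X \right)} = -5 + X^{2}$ ($S{\left(X \right)} = X^{2} - 5 = -5 + X^{2}$)
$\left(\frac{1}{\left(m + 9\right) + S{\left(-1 \right)}}\right)^{4} = \left(\frac{1}{\left(-11 + 9\right) - \left(5 - \left(-1\right)^{2}\right)}\right)^{4} = \left(\frac{1}{-2 + \left(-5 + 1\right)}\right)^{4} = \left(\frac{1}{-2 - 4}\right)^{4} = \left(\frac{1}{-6}\right)^{4} = \left(- \frac{1}{6}\right)^{4} = \frac{1}{1296}$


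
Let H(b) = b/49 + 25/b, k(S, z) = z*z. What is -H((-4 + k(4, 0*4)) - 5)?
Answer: 1306/441 ≈ 2.9615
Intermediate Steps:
k(S, z) = z²
H(b) = 25/b + b/49 (H(b) = b*(1/49) + 25/b = b/49 + 25/b = 25/b + b/49)
-H((-4 + k(4, 0*4)) - 5) = -(25/((-4 + (0*4)²) - 5) + ((-4 + (0*4)²) - 5)/49) = -(25/((-4 + 0²) - 5) + ((-4 + 0²) - 5)/49) = -(25/((-4 + 0) - 5) + ((-4 + 0) - 5)/49) = -(25/(-4 - 5) + (-4 - 5)/49) = -(25/(-9) + (1/49)*(-9)) = -(25*(-⅑) - 9/49) = -(-25/9 - 9/49) = -1*(-1306/441) = 1306/441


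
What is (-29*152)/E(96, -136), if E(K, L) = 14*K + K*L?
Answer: 551/1464 ≈ 0.37637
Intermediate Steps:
(-29*152)/E(96, -136) = (-29*152)/((96*(14 - 136))) = -4408/(96*(-122)) = -4408/(-11712) = -4408*(-1/11712) = 551/1464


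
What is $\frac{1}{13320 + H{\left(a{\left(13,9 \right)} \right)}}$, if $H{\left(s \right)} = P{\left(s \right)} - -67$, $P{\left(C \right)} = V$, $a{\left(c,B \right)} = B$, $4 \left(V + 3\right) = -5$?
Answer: $\frac{4}{53531} \approx 7.4723 \cdot 10^{-5}$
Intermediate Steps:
$V = - \frac{17}{4}$ ($V = -3 + \frac{1}{4} \left(-5\right) = -3 - \frac{5}{4} = - \frac{17}{4} \approx -4.25$)
$P{\left(C \right)} = - \frac{17}{4}$
$H{\left(s \right)} = \frac{251}{4}$ ($H{\left(s \right)} = - \frac{17}{4} - -67 = - \frac{17}{4} + 67 = \frac{251}{4}$)
$\frac{1}{13320 + H{\left(a{\left(13,9 \right)} \right)}} = \frac{1}{13320 + \frac{251}{4}} = \frac{1}{\frac{53531}{4}} = \frac{4}{53531}$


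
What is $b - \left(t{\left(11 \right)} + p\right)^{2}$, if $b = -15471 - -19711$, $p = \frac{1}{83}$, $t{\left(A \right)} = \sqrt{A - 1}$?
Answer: $\frac{29140469}{6889} - \frac{2 \sqrt{10}}{83} \approx 4229.9$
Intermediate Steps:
$t{\left(A \right)} = \sqrt{-1 + A}$
$p = \frac{1}{83} \approx 0.012048$
$b = 4240$ ($b = -15471 + 19711 = 4240$)
$b - \left(t{\left(11 \right)} + p\right)^{2} = 4240 - \left(\sqrt{-1 + 11} + \frac{1}{83}\right)^{2} = 4240 - \left(\sqrt{10} + \frac{1}{83}\right)^{2} = 4240 - \left(\frac{1}{83} + \sqrt{10}\right)^{2}$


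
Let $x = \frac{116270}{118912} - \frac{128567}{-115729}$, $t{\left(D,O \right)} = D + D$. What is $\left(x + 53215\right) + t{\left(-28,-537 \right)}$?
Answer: $\frac{365789938021383}{6880783424} \approx 53161.0$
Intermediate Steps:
$t{\left(D,O \right)} = 2 D$
$x = \frac{14371984967}{6880783424}$ ($x = 116270 \cdot \frac{1}{118912} - - \frac{128567}{115729} = \frac{58135}{59456} + \frac{128567}{115729} = \frac{14371984967}{6880783424} \approx 2.0887$)
$\left(x + 53215\right) + t{\left(-28,-537 \right)} = \left(\frac{14371984967}{6880783424} + 53215\right) + 2 \left(-28\right) = \frac{366175261893127}{6880783424} - 56 = \frac{365789938021383}{6880783424}$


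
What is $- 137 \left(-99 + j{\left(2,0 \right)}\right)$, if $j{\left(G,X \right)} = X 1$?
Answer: $13563$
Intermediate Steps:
$j{\left(G,X \right)} = X$
$- 137 \left(-99 + j{\left(2,0 \right)}\right) = - 137 \left(-99 + 0\right) = \left(-137\right) \left(-99\right) = 13563$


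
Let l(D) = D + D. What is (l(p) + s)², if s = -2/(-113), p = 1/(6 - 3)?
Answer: 53824/114921 ≈ 0.46836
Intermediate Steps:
p = ⅓ (p = 1/3 = ⅓ ≈ 0.33333)
s = 2/113 (s = -2*(-1/113) = 2/113 ≈ 0.017699)
l(D) = 2*D
(l(p) + s)² = (2*(⅓) + 2/113)² = (⅔ + 2/113)² = (232/339)² = 53824/114921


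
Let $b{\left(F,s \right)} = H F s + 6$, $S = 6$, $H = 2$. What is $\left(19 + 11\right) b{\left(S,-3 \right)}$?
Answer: $-900$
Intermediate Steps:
$b{\left(F,s \right)} = 6 + 2 F s$ ($b{\left(F,s \right)} = 2 F s + 6 = 6 + 2 F s$)
$\left(19 + 11\right) b{\left(S,-3 \right)} = \left(19 + 11\right) \left(6 + 2 \cdot 6 \left(-3\right)\right) = 30 \left(6 - 36\right) = 30 \left(-30\right) = -900$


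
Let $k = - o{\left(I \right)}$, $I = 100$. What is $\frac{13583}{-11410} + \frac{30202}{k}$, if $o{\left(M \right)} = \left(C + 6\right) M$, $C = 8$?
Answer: $- \frac{2597293}{114100} \approx -22.763$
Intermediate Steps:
$o{\left(M \right)} = 14 M$ ($o{\left(M \right)} = \left(8 + 6\right) M = 14 M$)
$k = -1400$ ($k = - 14 \cdot 100 = \left(-1\right) 1400 = -1400$)
$\frac{13583}{-11410} + \frac{30202}{k} = \frac{13583}{-11410} + \frac{30202}{-1400} = 13583 \left(- \frac{1}{11410}\right) + 30202 \left(- \frac{1}{1400}\right) = - \frac{13583}{11410} - \frac{15101}{700} = - \frac{2597293}{114100}$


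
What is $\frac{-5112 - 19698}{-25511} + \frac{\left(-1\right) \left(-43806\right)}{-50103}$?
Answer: $\frac{41840188}{426059211} \approx 0.098203$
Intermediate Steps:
$\frac{-5112 - 19698}{-25511} + \frac{\left(-1\right) \left(-43806\right)}{-50103} = \left(-24810\right) \left(- \frac{1}{25511}\right) + 43806 \left(- \frac{1}{50103}\right) = \frac{24810}{25511} - \frac{14602}{16701} = \frac{41840188}{426059211}$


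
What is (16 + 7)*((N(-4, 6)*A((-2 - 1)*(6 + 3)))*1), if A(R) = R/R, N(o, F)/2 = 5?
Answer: 230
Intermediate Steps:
N(o, F) = 10 (N(o, F) = 2*5 = 10)
A(R) = 1
(16 + 7)*((N(-4, 6)*A((-2 - 1)*(6 + 3)))*1) = (16 + 7)*((10*1)*1) = 23*(10*1) = 23*10 = 230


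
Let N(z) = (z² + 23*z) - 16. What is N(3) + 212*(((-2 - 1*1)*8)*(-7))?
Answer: 35678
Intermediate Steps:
N(z) = -16 + z² + 23*z
N(3) + 212*(((-2 - 1*1)*8)*(-7)) = (-16 + 3² + 23*3) + 212*(((-2 - 1*1)*8)*(-7)) = (-16 + 9 + 69) + 212*(((-2 - 1)*8)*(-7)) = 62 + 212*(-3*8*(-7)) = 62 + 212*(-24*(-7)) = 62 + 212*168 = 62 + 35616 = 35678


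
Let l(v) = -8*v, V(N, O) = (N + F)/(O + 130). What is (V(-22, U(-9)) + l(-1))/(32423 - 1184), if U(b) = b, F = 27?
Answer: 973/3779919 ≈ 0.00025741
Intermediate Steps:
V(N, O) = (27 + N)/(130 + O) (V(N, O) = (N + 27)/(O + 130) = (27 + N)/(130 + O))
(V(-22, U(-9)) + l(-1))/(32423 - 1184) = ((27 - 22)/(130 - 9) - 8*(-1))/(32423 - 1184) = (5/121 + 8)/31239 = ((1/121)*5 + 8)*(1/31239) = (5/121 + 8)*(1/31239) = (973/121)*(1/31239) = 973/3779919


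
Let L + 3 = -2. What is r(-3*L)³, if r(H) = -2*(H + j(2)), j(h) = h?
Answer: -39304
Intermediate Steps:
L = -5 (L = -3 - 2 = -5)
r(H) = -4 - 2*H (r(H) = -2*(H + 2) = -2*(2 + H) = -4 - 2*H)
r(-3*L)³ = (-4 - (-6)*(-5))³ = (-4 - 2*15)³ = (-4 - 30)³ = (-34)³ = -39304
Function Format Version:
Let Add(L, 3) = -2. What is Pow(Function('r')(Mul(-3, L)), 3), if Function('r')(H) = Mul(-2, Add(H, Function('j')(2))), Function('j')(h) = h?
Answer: -39304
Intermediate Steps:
L = -5 (L = Add(-3, -2) = -5)
Function('r')(H) = Add(-4, Mul(-2, H)) (Function('r')(H) = Mul(-2, Add(H, 2)) = Mul(-2, Add(2, H)) = Add(-4, Mul(-2, H)))
Pow(Function('r')(Mul(-3, L)), 3) = Pow(Add(-4, Mul(-2, Mul(-3, -5))), 3) = Pow(Add(-4, Mul(-2, 15)), 3) = Pow(Add(-4, -30), 3) = Pow(-34, 3) = -39304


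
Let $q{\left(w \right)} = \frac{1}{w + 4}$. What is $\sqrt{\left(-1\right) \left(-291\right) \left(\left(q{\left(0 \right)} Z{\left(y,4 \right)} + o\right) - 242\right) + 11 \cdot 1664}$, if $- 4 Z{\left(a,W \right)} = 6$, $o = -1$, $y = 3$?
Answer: $\frac{i \sqrt{840290}}{4} \approx 229.17 i$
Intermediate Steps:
$Z{\left(a,W \right)} = - \frac{3}{2}$ ($Z{\left(a,W \right)} = \left(- \frac{1}{4}\right) 6 = - \frac{3}{2}$)
$q{\left(w \right)} = \frac{1}{4 + w}$
$\sqrt{\left(-1\right) \left(-291\right) \left(\left(q{\left(0 \right)} Z{\left(y,4 \right)} + o\right) - 242\right) + 11 \cdot 1664} = \sqrt{\left(-1\right) \left(-291\right) \left(\left(\frac{1}{4 + 0} \left(- \frac{3}{2}\right) - 1\right) - 242\right) + 11 \cdot 1664} = \sqrt{291 \left(\left(\frac{1}{4} \left(- \frac{3}{2}\right) - 1\right) - 242\right) + 18304} = \sqrt{291 \left(\left(- \frac{3}{8} - 1\right) - 242\right) + 18304} = \sqrt{291 \left(- \frac{11}{8} - 242\right) + 18304} = \sqrt{291 \left(- \frac{1947}{8}\right) + 18304} = \sqrt{- \frac{566577}{8} + 18304} = \sqrt{- \frac{420145}{8}} = \frac{i \sqrt{840290}}{4}$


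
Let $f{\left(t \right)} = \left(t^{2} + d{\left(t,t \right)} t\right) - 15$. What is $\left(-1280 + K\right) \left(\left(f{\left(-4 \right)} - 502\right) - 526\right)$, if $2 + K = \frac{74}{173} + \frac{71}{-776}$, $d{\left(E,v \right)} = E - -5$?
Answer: $\frac{177394679645}{134248} \approx 1.3214 \cdot 10^{6}$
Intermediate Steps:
$d{\left(E,v \right)} = 5 + E$ ($d{\left(E,v \right)} = E + 5 = 5 + E$)
$f{\left(t \right)} = -15 + t^{2} + t \left(5 + t\right)$ ($f{\left(t \right)} = \left(t^{2} + \left(5 + t\right) t\right) - 15 = \left(t^{2} + t \left(5 + t\right)\right) - 15 = -15 + t^{2} + t \left(5 + t\right)$)
$K = - \frac{223355}{134248}$ ($K = -2 + \left(\frac{74}{173} + \frac{71}{-776}\right) = -2 + \left(74 \cdot \frac{1}{173} + 71 \left(- \frac{1}{776}\right)\right) = -2 + \left(\frac{74}{173} - \frac{71}{776}\right) = -2 + \frac{45141}{134248} = - \frac{223355}{134248} \approx -1.6637$)
$\left(-1280 + K\right) \left(\left(f{\left(-4 \right)} - 502\right) - 526\right) = \left(-1280 - \frac{223355}{134248}\right) \left(\left(\left(-15 + \left(-4\right)^{2} - 4 \left(5 - 4\right)\right) - 502\right) - 526\right) = - \frac{172060795 \left(\left(\left(-15 + 16 - 4\right) - 502\right) - 526\right)}{134248} = - \frac{172060795 \left(\left(-3 - 502\right) - 526\right)}{134248} = - \frac{172060795 \left(-505 - 526\right)}{134248} = \left(- \frac{172060795}{134248}\right) \left(-1031\right) = \frac{177394679645}{134248}$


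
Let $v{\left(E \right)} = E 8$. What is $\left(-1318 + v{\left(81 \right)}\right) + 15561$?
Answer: $14891$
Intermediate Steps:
$v{\left(E \right)} = 8 E$
$\left(-1318 + v{\left(81 \right)}\right) + 15561 = \left(-1318 + 8 \cdot 81\right) + 15561 = \left(-1318 + 648\right) + 15561 = -670 + 15561 = 14891$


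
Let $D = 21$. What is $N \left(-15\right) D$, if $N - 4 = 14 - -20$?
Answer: $-11970$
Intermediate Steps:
$N = 38$ ($N = 4 + \left(14 - -20\right) = 4 + \left(14 + 20\right) = 4 + 34 = 38$)
$N \left(-15\right) D = 38 \left(-15\right) 21 = \left(-570\right) 21 = -11970$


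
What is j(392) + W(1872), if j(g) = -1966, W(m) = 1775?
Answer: -191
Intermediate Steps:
j(392) + W(1872) = -1966 + 1775 = -191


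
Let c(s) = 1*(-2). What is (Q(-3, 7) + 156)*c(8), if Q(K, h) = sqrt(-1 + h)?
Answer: -312 - 2*sqrt(6) ≈ -316.90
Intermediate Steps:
c(s) = -2
(Q(-3, 7) + 156)*c(8) = (sqrt(-1 + 7) + 156)*(-2) = (sqrt(6) + 156)*(-2) = (156 + sqrt(6))*(-2) = -312 - 2*sqrt(6)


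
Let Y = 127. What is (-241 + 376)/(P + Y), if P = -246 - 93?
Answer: -135/212 ≈ -0.63679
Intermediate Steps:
P = -339
(-241 + 376)/(P + Y) = (-241 + 376)/(-339 + 127) = 135/(-212) = 135*(-1/212) = -135/212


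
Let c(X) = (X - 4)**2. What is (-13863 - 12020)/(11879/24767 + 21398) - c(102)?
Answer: -28124485861/2928045 ≈ -9605.2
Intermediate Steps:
c(X) = (-4 + X)**2
(-13863 - 12020)/(11879/24767 + 21398) - c(102) = (-13863 - 12020)/(11879/24767 + 21398) - (-4 + 102)**2 = -25883/(11879*(1/24767) + 21398) - 1*98**2 = -25883/(11879/24767 + 21398) - 1*9604 = -25883/529976145/24767 - 9604 = -25883*24767/529976145 - 9604 = -3541681/2928045 - 9604 = -28124485861/2928045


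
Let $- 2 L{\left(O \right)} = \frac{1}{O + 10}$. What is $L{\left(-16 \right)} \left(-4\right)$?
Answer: $- \frac{1}{3} \approx -0.33333$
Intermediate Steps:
$L{\left(O \right)} = - \frac{1}{2 \left(10 + O\right)}$ ($L{\left(O \right)} = - \frac{1}{2 \left(O + 10\right)} = - \frac{1}{2 \left(10 + O\right)}$)
$L{\left(-16 \right)} \left(-4\right) = - \frac{1}{20 + 2 \left(-16\right)} \left(-4\right) = - \frac{1}{20 - 32} \left(-4\right) = - \frac{1}{-12} \left(-4\right) = \left(-1\right) \left(- \frac{1}{12}\right) \left(-4\right) = \frac{1}{12} \left(-4\right) = - \frac{1}{3}$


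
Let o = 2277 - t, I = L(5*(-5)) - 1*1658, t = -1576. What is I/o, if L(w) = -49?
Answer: -1707/3853 ≈ -0.44303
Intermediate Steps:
I = -1707 (I = -49 - 1*1658 = -49 - 1658 = -1707)
o = 3853 (o = 2277 - 1*(-1576) = 2277 + 1576 = 3853)
I/o = -1707/3853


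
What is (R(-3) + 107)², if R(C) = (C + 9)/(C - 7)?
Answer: 283024/25 ≈ 11321.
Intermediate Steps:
R(C) = (9 + C)/(-7 + C)
(R(-3) + 107)² = ((9 - 3)/(-7 - 3) + 107)² = (6/(-10) + 107)² = (-⅒*6 + 107)² = (-⅗ + 107)² = (532/5)² = 283024/25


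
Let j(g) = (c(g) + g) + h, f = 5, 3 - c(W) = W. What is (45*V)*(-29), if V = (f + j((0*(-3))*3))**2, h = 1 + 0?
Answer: -105705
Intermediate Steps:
c(W) = 3 - W
h = 1
j(g) = 4 (j(g) = ((3 - g) + g) + 1 = 3 + 1 = 4)
V = 81 (V = (5 + 4)**2 = 9**2 = 81)
(45*V)*(-29) = (45*81)*(-29) = 3645*(-29) = -105705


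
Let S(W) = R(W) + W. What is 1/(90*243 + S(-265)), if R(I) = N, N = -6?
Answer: 1/21599 ≈ 4.6298e-5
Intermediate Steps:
R(I) = -6
S(W) = -6 + W
1/(90*243 + S(-265)) = 1/(90*243 + (-6 - 265)) = 1/(21870 - 271) = 1/21599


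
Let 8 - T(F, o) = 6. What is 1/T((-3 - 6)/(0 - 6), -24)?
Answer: ½ ≈ 0.50000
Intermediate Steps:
T(F, o) = 2 (T(F, o) = 8 - 1*6 = 8 - 6 = 2)
1/T((-3 - 6)/(0 - 6), -24) = 1/2 = ½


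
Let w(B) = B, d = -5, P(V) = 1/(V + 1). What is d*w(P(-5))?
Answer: 5/4 ≈ 1.2500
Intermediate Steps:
P(V) = 1/(1 + V)
d*w(P(-5)) = -5/(1 - 5) = -5/(-4) = -5*(-¼) = 5/4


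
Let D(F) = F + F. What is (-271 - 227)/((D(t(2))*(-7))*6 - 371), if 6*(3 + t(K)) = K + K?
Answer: 498/175 ≈ 2.8457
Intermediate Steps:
t(K) = -3 + K/3 (t(K) = -3 + (K + K)/6 = -3 + (2*K)/6 = -3 + K/3)
D(F) = 2*F
(-271 - 227)/((D(t(2))*(-7))*6 - 371) = (-271 - 227)/(((2*(-3 + (⅓)*2))*(-7))*6 - 371) = -498/(((2*(-3 + ⅔))*(-7))*6 - 371) = -498/(((2*(-7/3))*(-7))*6 - 371) = -498/(-14/3*(-7)*6 - 371) = -498/((98/3)*6 - 371) = -498/(196 - 371) = -498/(-175) = -498*(-1/175) = 498/175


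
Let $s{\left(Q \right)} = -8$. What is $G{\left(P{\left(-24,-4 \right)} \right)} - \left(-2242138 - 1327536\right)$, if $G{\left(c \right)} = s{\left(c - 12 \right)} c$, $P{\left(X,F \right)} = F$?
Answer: $3569706$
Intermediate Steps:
$G{\left(c \right)} = - 8 c$
$G{\left(P{\left(-24,-4 \right)} \right)} - \left(-2242138 - 1327536\right) = \left(-8\right) \left(-4\right) - \left(-2242138 - 1327536\right) = 32 - \left(-2242138 - 1327536\right) = 32 - -3569674 = 32 + 3569674 = 3569706$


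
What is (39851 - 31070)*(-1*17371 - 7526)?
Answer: -218620557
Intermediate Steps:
(39851 - 31070)*(-1*17371 - 7526) = 8781*(-17371 - 7526) = 8781*(-24897) = -218620557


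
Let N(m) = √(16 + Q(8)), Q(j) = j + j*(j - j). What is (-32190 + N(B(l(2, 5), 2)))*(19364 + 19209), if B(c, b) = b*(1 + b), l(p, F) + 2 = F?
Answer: -1241664870 + 77146*√6 ≈ -1.2415e+9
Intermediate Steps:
Q(j) = j (Q(j) = j + j*0 = j + 0 = j)
l(p, F) = -2 + F
N(m) = 2*√6 (N(m) = √(16 + 8) = √24 = 2*√6)
(-32190 + N(B(l(2, 5), 2)))*(19364 + 19209) = (-32190 + 2*√6)*(19364 + 19209) = (-32190 + 2*√6)*38573 = -1241664870 + 77146*√6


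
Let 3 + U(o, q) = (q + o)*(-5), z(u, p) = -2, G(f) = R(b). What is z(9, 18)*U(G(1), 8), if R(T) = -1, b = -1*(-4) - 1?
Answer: 76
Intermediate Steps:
b = 3 (b = 4 - 1 = 3)
G(f) = -1
U(o, q) = -3 - 5*o - 5*q (U(o, q) = -3 + (q + o)*(-5) = -3 + (o + q)*(-5) = -3 + (-5*o - 5*q) = -3 - 5*o - 5*q)
z(9, 18)*U(G(1), 8) = -2*(-3 - 5*(-1) - 5*8) = -2*(-3 + 5 - 40) = -2*(-38) = 76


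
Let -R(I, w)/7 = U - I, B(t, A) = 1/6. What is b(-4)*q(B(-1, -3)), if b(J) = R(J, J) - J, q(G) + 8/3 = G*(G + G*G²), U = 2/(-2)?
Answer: 58123/1296 ≈ 44.848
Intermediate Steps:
B(t, A) = ⅙
U = -1 (U = 2*(-½) = -1)
R(I, w) = 7 + 7*I (R(I, w) = -7*(-1 - I) = 7 + 7*I)
q(G) = -8/3 + G*(G + G³) (q(G) = -8/3 + G*(G + G*G²) = -8/3 + G*(G + G³))
b(J) = 7 + 6*J (b(J) = (7 + 7*J) - J = 7 + 6*J)
b(-4)*q(B(-1, -3)) = (7 + 6*(-4))*(-8/3 + (⅙)² + (⅙)⁴) = (7 - 24)*(-8/3 + 1/36 + 1/1296) = -17*(-3419/1296) = 58123/1296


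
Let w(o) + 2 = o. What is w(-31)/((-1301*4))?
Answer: 33/5204 ≈ 0.0063413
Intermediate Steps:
w(o) = -2 + o
w(-31)/((-1301*4)) = (-2 - 31)/((-1301*4)) = -33/(-5204) = -33*(-1/5204) = 33/5204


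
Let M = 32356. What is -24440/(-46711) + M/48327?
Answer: 2692492996/2257402497 ≈ 1.1927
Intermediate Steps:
-24440/(-46711) + M/48327 = -24440/(-46711) + 32356/48327 = -24440*(-1/46711) + 32356*(1/48327) = 24440/46711 + 32356/48327 = 2692492996/2257402497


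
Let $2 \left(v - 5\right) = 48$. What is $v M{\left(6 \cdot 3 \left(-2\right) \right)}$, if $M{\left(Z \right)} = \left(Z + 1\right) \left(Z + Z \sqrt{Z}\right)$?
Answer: $36540 + 219240 i \approx 36540.0 + 2.1924 \cdot 10^{5} i$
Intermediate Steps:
$v = 29$ ($v = 5 + \frac{1}{2} \cdot 48 = 5 + 24 = 29$)
$M{\left(Z \right)} = \left(1 + Z\right) \left(Z + Z^{\frac{3}{2}}\right)$
$v M{\left(6 \cdot 3 \left(-2\right) \right)} = 29 \left(6 \cdot 3 \left(-2\right) + \left(6 \cdot 3 \left(-2\right)\right)^{2} + \left(6 \cdot 3 \left(-2\right)\right)^{\frac{3}{2}} + \left(6 \cdot 3 \left(-2\right)\right)^{\frac{5}{2}}\right) = 29 \left(18 \left(-2\right) + \left(18 \left(-2\right)\right)^{2} + \left(18 \left(-2\right)\right)^{\frac{3}{2}} + \left(18 \left(-2\right)\right)^{\frac{5}{2}}\right) = 29 \left(-36 + \left(-36\right)^{2} + \left(-36\right)^{\frac{3}{2}} + \left(-36\right)^{\frac{5}{2}}\right) = 29 \left(-36 + 1296 - 216 i + 7776 i\right) = 29 \left(1260 + 7560 i\right) = 36540 + 219240 i$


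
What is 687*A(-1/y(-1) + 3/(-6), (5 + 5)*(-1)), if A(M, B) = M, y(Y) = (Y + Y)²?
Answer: -2061/4 ≈ -515.25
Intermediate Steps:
y(Y) = 4*Y² (y(Y) = (2*Y)² = 4*Y²)
687*A(-1/y(-1) + 3/(-6), (5 + 5)*(-1)) = 687*(-1/(4*(-1)²) + 3/(-6)) = 687*(-1/(4*1) + 3*(-⅙)) = 687*(-1/4 - ½) = 687*(-1*¼ - ½) = 687*(-¼ - ½) = 687*(-¾) = -2061/4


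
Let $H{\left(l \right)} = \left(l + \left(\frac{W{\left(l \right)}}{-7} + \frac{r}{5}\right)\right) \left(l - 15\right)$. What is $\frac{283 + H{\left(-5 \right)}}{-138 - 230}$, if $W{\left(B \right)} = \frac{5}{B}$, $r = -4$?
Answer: $- \frac{2773}{2576} \approx -1.0765$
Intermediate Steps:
$H{\left(l \right)} = \left(-15 + l\right) \left(- \frac{4}{5} + l - \frac{5}{7 l}\right)$ ($H{\left(l \right)} = \left(l + \left(\frac{5 \frac{1}{l}}{-7} - \frac{4}{5}\right)\right) \left(l - 15\right) = \left(l + \left(\frac{5}{l} \left(- \frac{1}{7}\right) - \frac{4}{5}\right)\right) \left(-15 + l\right) = \left(l - \left(\frac{4}{5} + \frac{5}{7 l}\right)\right) \left(-15 + l\right) = \left(- \frac{4}{5} + l - \frac{5}{7 l}\right) \left(-15 + l\right) = \left(-15 + l\right) \left(- \frac{4}{5} + l - \frac{5}{7 l}\right)$)
$\frac{283 + H{\left(-5 \right)}}{-138 - 230} = \frac{283 + \frac{375 - 5 \left(395 - -2765 + 35 \left(-5\right)^{2}\right)}{35 \left(-5\right)}}{-138 - 230} = \frac{283 + \frac{1}{35} \left(- \frac{1}{5}\right) \left(375 - 5 \left(395 + 2765 + 35 \cdot 25\right)\right)}{-368} = \left(283 + \frac{1}{35} \left(- \frac{1}{5}\right) \left(375 - 5 \left(395 + 2765 + 875\right)\right)\right) \left(- \frac{1}{368}\right) = \left(283 + \frac{1}{35} \left(- \frac{1}{5}\right) \left(375 - 20175\right)\right) \left(- \frac{1}{368}\right) = \left(283 + \frac{1}{35} \left(- \frac{1}{5}\right) \left(-19800\right)\right) \left(- \frac{1}{368}\right) = \left(283 + \frac{792}{7}\right) \left(- \frac{1}{368}\right) = \frac{2773}{7} \left(- \frac{1}{368}\right) = - \frac{2773}{2576}$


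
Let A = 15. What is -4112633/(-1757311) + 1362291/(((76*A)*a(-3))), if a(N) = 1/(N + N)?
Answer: -2393187559231/333889090 ≈ -7167.6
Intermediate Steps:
a(N) = 1/(2*N)
-4112633/(-1757311) + 1362291/(((76*A)*a(-3))) = -4112633/(-1757311) + 1362291/(((76*15)*((½)/(-3)))) = -4112633*(-1/1757311) + 1362291/((1140*((½)*(-⅓)))) = 4112633/1757311 + 1362291/((1140*(-⅙))) = 4112633/1757311 + 1362291/(-190) = 4112633/1757311 + 1362291*(-1/190) = 4112633/1757311 - 1362291/190 = -2393187559231/333889090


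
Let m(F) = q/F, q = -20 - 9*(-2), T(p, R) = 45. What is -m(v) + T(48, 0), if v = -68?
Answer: 1529/34 ≈ 44.971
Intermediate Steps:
q = -2 (q = -20 + 18 = -2)
m(F) = -2/F
-m(v) + T(48, 0) = -(-2)/(-68) + 45 = -(-2)*(-1)/68 + 45 = -1*1/34 + 45 = -1/34 + 45 = 1529/34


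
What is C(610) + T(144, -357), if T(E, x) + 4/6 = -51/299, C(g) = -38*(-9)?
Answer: 306023/897 ≈ 341.16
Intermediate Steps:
C(g) = 342
T(E, x) = -751/897 (T(E, x) = -⅔ - 51/299 = -751/897)
C(610) + T(144, -357) = 342 - 751/897 = 306023/897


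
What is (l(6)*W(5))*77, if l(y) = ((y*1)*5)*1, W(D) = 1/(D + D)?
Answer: 231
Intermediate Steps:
W(D) = 1/(2*D)
l(y) = 5*y (l(y) = (y*5)*1 = (5*y)*1 = 5*y)
(l(6)*W(5))*77 = ((5*6)*((½)/5))*77 = (30*((½)*(⅕)))*77 = (30*(⅒))*77 = 3*77 = 231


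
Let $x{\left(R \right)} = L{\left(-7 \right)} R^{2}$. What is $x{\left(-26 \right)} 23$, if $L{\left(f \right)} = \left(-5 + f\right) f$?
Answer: $1306032$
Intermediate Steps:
$L{\left(f \right)} = f \left(-5 + f\right)$
$x{\left(R \right)} = 84 R^{2}$ ($x{\left(R \right)} = - 7 \left(-5 - 7\right) R^{2} = \left(-7\right) \left(-12\right) R^{2} = 84 R^{2}$)
$x{\left(-26 \right)} 23 = 84 \left(-26\right)^{2} \cdot 23 = 84 \cdot 676 \cdot 23 = 56784 \cdot 23 = 1306032$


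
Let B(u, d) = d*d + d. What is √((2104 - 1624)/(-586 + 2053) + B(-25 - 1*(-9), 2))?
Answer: √1512966/489 ≈ 2.5154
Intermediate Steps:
B(u, d) = d + d² (B(u, d) = d² + d = d + d²)
√((2104 - 1624)/(-586 + 2053) + B(-25 - 1*(-9), 2)) = √((2104 - 1624)/(-586 + 2053) + 2*(1 + 2)) = √(480/1467 + 2*3) = √(480*(1/1467) + 6) = √(160/489 + 6) = √(3094/489) = √1512966/489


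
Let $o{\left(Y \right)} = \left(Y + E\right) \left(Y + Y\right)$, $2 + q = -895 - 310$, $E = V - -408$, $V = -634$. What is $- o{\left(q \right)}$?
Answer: $-3459262$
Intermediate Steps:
$E = -226$ ($E = -634 - -408 = -634 + 408 = -226$)
$q = -1207$ ($q = -2 - 1205 = -1207$)
$o{\left(Y \right)} = 2 Y \left(-226 + Y\right)$ ($o{\left(Y \right)} = \left(Y - 226\right) \left(Y + Y\right) = \left(-226 + Y\right) 2 Y = 2 Y \left(-226 + Y\right)$)
$- o{\left(q \right)} = - 2 \left(-1207\right) \left(-226 - 1207\right) = - 2 \left(-1207\right) \left(-1433\right) = \left(-1\right) 3459262 = -3459262$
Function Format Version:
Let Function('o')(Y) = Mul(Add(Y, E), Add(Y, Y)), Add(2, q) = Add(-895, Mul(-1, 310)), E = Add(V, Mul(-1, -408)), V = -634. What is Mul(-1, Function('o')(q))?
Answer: -3459262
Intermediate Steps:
E = -226 (E = Add(-634, Mul(-1, -408)) = Add(-634, 408) = -226)
q = -1207 (q = Add(-2, Add(-895, Mul(-1, 310))) = Add(-2, Add(-895, -310)) = Add(-2, -1205) = -1207)
Function('o')(Y) = Mul(2, Y, Add(-226, Y)) (Function('o')(Y) = Mul(Add(Y, -226), Add(Y, Y)) = Mul(Add(-226, Y), Mul(2, Y)) = Mul(2, Y, Add(-226, Y)))
Mul(-1, Function('o')(q)) = Mul(-1, Mul(2, -1207, Add(-226, -1207))) = Mul(-1, Mul(2, -1207, -1433)) = Mul(-1, 3459262) = -3459262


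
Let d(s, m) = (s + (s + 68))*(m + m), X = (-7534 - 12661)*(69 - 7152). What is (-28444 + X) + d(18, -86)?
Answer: 142994853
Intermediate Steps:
X = 143041185 (X = -20195*(-7083) = 143041185)
d(s, m) = 2*m*(68 + 2*s) (d(s, m) = (s + (68 + s))*(2*m) = (68 + 2*s)*(2*m) = 2*m*(68 + 2*s))
(-28444 + X) + d(18, -86) = (-28444 + 143041185) + 4*(-86)*(34 + 18) = 143012741 + 4*(-86)*52 = 143012741 - 17888 = 142994853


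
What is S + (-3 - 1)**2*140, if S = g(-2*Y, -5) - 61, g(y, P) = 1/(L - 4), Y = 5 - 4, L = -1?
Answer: 10894/5 ≈ 2178.8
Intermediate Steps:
Y = 1
g(y, P) = -1/5 (g(y, P) = 1/(-1 - 4) = 1/(-5) = -1/5)
S = -306/5 (S = -1/5 - 61 = -306/5 ≈ -61.200)
S + (-3 - 1)**2*140 = -306/5 + (-3 - 1)**2*140 = -306/5 + (-4)**2*140 = -306/5 + 16*140 = -306/5 + 2240 = 10894/5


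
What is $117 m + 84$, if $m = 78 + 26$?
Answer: $12252$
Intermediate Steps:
$m = 104$
$117 m + 84 = 117 \cdot 104 + 84 = 12168 + 84 = 12252$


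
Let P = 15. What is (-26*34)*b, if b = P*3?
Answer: -39780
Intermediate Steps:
b = 45 (b = 15*3 = 45)
(-26*34)*b = -26*34*45 = -884*45 = -39780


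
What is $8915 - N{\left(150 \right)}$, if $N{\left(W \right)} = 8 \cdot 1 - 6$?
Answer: $8913$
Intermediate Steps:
$N{\left(W \right)} = 2$ ($N{\left(W \right)} = 8 - 6 = 2$)
$8915 - N{\left(150 \right)} = 8915 - 2 = 8913$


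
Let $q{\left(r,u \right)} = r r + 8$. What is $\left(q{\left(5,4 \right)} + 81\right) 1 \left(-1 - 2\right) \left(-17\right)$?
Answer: $5814$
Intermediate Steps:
$q{\left(r,u \right)} = 8 + r^{2}$ ($q{\left(r,u \right)} = r^{2} + 8 = 8 + r^{2}$)
$\left(q{\left(5,4 \right)} + 81\right) 1 \left(-1 - 2\right) \left(-17\right) = \left(\left(8 + 5^{2}\right) + 81\right) 1 \left(-1 - 2\right) \left(-17\right) = \left(\left(8 + 25\right) + 81\right) 1 \left(-3\right) \left(-17\right) = \left(33 + 81\right) \left(\left(-3\right) \left(-17\right)\right) = 114 \cdot 51 = 5814$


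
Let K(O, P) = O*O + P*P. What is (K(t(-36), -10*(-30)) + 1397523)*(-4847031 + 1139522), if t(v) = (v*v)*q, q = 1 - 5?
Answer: -105150067894911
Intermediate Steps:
q = -4
t(v) = -4*v² (t(v) = (v*v)*(-4) = v²*(-4) = -4*v²)
K(O, P) = O² + P²
(K(t(-36), -10*(-30)) + 1397523)*(-4847031 + 1139522) = (((-4*(-36)²)² + (-10*(-30))²) + 1397523)*(-4847031 + 1139522) = (((-4*1296)² + 300²) + 1397523)*(-3707509) = (((-5184)² + 90000) + 1397523)*(-3707509) = ((26873856 + 90000) + 1397523)*(-3707509) = (26963856 + 1397523)*(-3707509) = 28361379*(-3707509) = -105150067894911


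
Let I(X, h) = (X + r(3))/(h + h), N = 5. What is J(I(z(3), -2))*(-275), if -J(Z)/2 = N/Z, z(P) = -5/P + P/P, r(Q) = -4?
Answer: 16500/7 ≈ 2357.1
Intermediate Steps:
z(P) = 1 - 5/P (z(P) = -5/P + 1 = 1 - 5/P)
I(X, h) = (-4 + X)/(2*h) (I(X, h) = (X - 4)/(h + h) = (-4 + X)/((2*h)) = (-4 + X)*(1/(2*h)) = (-4 + X)/(2*h))
J(Z) = -10/Z
J(I(z(3), -2))*(-275) = -10*(-4/(-4 + (-5 + 3)/3))*(-275) = -10*(-4/(-4 + (⅓)*(-2)))*(-275) = -10*(-4/(-4 - ⅔))*(-275) = -10/((½)*(-½)*(-14/3))*(-275) = -10/7/6*(-275) = -10*6/7*(-275) = -60/7*(-275) = 16500/7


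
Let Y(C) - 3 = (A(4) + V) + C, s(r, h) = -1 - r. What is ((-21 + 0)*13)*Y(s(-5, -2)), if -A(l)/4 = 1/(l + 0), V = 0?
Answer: -1638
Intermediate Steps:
A(l) = -4/l (A(l) = -4/(l + 0) = -4/l)
Y(C) = 2 + C (Y(C) = 3 + ((-4/4 + 0) + C) = 3 + ((-4*¼ + 0) + C) = 3 + ((-1 + 0) + C) = 3 + (-1 + C) = 2 + C)
((-21 + 0)*13)*Y(s(-5, -2)) = ((-21 + 0)*13)*(2 + (-1 - 1*(-5))) = (-21*13)*(2 + (-1 + 5)) = -273*(2 + 4) = -273*6 = -1638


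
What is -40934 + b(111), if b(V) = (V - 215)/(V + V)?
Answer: -4543726/111 ≈ -40934.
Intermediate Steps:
b(V) = (-215 + V)/(2*V) (b(V) = (-215 + V)/((2*V)) = (-215 + V)*(1/(2*V)) = (-215 + V)/(2*V))
-40934 + b(111) = -40934 + (1/2)*(-215 + 111)/111 = -40934 + (1/2)*(1/111)*(-104) = -40934 - 52/111 = -4543726/111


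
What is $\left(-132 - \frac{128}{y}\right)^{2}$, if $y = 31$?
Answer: $\frac{17808400}{961} \approx 18531.0$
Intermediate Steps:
$\left(-132 - \frac{128}{y}\right)^{2} = \left(-132 - \frac{128}{31}\right)^{2} = \left(- \frac{4220}{31}\right)^{2} = \frac{17808400}{961}$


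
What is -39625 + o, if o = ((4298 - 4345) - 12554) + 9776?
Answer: -42450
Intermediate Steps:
o = -2825 (o = (-47 - 12554) + 9776 = -12601 + 9776 = -2825)
-39625 + o = -39625 - 2825 = -42450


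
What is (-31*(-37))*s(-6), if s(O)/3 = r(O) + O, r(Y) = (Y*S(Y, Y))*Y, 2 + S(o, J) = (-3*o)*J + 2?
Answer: -13399254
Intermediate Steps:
S(o, J) = -3*J*o (S(o, J) = -2 + ((-3*o)*J + 2) = -2 + (-3*J*o + 2) = -2 + (2 - 3*J*o) = -3*J*o)
r(Y) = -3*Y⁴ (r(Y) = (Y*(-3*Y*Y))*Y = (Y*(-3*Y²))*Y = (-3*Y³)*Y = -3*Y⁴)
s(O) = -9*O⁴ + 3*O (s(O) = 3*(-3*O⁴ + O) = 3*(O - 3*O⁴) = -9*O⁴ + 3*O)
(-31*(-37))*s(-6) = (-31*(-37))*(-9*(-6)⁴ + 3*(-6)) = 1147*(-9*1296 - 18) = 1147*(-11664 - 18) = 1147*(-11682) = -13399254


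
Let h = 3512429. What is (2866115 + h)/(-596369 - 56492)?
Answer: -6378544/652861 ≈ -9.7701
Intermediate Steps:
(2866115 + h)/(-596369 - 56492) = (2866115 + 3512429)/(-596369 - 56492) = 6378544/(-652861) = 6378544*(-1/652861) = -6378544/652861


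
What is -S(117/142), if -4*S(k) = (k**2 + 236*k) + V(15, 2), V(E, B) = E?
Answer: 4237053/80656 ≈ 52.532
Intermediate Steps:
S(k) = -15/4 - 59*k - k**2/4 (S(k) = -((k**2 + 236*k) + 15)/4 = -(15 + k**2 + 236*k)/4 = -15/4 - 59*k - k**2/4)
-S(117/142) = -(-15/4 - 6903/142 - (117/142)**2/4) = -(-15/4 - 6903/142 - (117*(1/142))**2/4) = -(-15/4 - 59*117/142 - (117/142)**2/4) = -(-15/4 - 6903/142 - 1/4*13689/20164) = -(-15/4 - 6903/142 - 13689/80656) = -1*(-4237053/80656) = 4237053/80656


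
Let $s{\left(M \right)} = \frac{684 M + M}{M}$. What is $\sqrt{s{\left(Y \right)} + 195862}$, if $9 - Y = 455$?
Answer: $13 \sqrt{1163} \approx 443.34$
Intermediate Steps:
$Y = -446$ ($Y = 9 - 455 = -446$)
$s{\left(M \right)} = 685$ ($s{\left(M \right)} = \frac{685 M}{M} = 685$)
$\sqrt{s{\left(Y \right)} + 195862} = \sqrt{685 + 195862} = \sqrt{196547} = 13 \sqrt{1163}$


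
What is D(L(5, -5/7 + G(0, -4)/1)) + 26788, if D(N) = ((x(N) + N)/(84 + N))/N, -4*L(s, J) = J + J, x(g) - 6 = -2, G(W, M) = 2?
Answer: 281353706/10503 ≈ 26788.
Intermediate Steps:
x(g) = 4 (x(g) = 6 - 2 = 4)
L(s, J) = -J/2 (L(s, J) = -(J + J)/4 = -J/2)
D(N) = (4 + N)/(N*(84 + N)) (D(N) = ((4 + N)/(84 + N))/N = (4 + N)/(N*(84 + N)))
D(L(5, -5/7 + G(0, -4)/1)) + 26788 = (4 - (-5/7 + 2/1)/2)/(((-(-5/7 + 2/1)/2))*(84 - (-5/7 + 2/1)/2)) + 26788 = (4 - (-5*⅐ + 2*1)/2)/(((-(-5*⅐ + 2*1)/2))*(84 - (-5*⅐ + 2*1)/2)) + 26788 = (4 - (-5/7 + 2)/2)/(((-(-5/7 + 2)/2))*(84 - (-5/7 + 2)/2)) + 26788 = (4 - ½*9/7)/(((-½*9/7))*(84 - ½*9/7)) + 26788 = (4 - 9/14)/((-9/14)*(84 - 9/14)) + 26788 = -14/9*47/14/1167/14 + 26788 = -14/9*14/1167*47/14 + 26788 = -658/10503 + 26788 = 281353706/10503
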